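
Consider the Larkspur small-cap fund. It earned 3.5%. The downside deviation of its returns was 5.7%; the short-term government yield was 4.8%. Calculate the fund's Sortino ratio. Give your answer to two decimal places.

Sortino = (Rp − Rf) / σd = (3.5% − 4.8%) / 5.7% = -1.30% / 5.7% = -0.2281

-0.23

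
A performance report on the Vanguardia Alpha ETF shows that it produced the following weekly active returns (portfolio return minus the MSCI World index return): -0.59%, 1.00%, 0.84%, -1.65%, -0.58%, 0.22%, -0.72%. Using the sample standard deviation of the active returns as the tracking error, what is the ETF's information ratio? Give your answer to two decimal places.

-0.22

Mean return r̄ = -1.480 / 7 = -0.2114%
Σ(r − r̄)² = (-0.59 − (-0.2114))² + (1 − (-0.2114))² + … = 5.3665
σ = √[5.3665 / 6] = 0.9457%
IR = r̄ / tracking error = -0.2114 / 0.9457 = -0.2235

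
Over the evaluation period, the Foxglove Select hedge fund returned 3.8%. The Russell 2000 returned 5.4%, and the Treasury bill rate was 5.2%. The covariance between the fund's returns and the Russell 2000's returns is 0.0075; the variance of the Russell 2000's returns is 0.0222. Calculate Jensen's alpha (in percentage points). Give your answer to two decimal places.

-1.47

β = Cov / Var = 0.0075 / 0.0222 = 0.3378
E[R] = Rf + β(Rm − Rf) = 5.2% + 0.3378 × (5.4% − 5.2%) = 5.2676%
α = Rp − E[R] = 3.8% − 5.2676% = -1.4676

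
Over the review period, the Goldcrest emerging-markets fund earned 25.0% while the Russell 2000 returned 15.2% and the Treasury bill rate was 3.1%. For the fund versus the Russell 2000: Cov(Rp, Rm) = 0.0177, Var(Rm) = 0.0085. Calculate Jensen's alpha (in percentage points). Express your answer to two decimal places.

-3.30

β = Cov / Var = 0.0177 / 0.0085 = 2.0824
E[R] = Rf + β(Rm − Rf) = 3.1% + 2.0824 × (15.2% − 3.1%) = 28.2970%
α = Rp − E[R] = 25.0% − 28.2970% = -3.2970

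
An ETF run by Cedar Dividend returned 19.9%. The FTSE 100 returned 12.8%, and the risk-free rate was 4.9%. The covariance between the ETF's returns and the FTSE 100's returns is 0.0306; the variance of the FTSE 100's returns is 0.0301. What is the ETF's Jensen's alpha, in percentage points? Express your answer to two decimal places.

β = Cov / Var = 0.0306 / 0.0301 = 1.0166
E[R] = Rf + β(Rm − Rf) = 4.9% + 1.0166 × (12.8% − 4.9%) = 12.9311%
α = Rp − E[R] = 19.9% − 12.9311% = 6.9689

6.97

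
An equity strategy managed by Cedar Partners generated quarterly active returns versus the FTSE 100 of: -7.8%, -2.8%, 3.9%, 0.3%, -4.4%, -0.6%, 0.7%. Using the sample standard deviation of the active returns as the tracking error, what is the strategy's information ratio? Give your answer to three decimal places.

-0.400

r̄ = (-7.8 − 2.8 + 3.9 + 0.3 − 4.4 − 0.6 + 0.7) / 7 = -1.5286%
Σ(r − r̄)² = 87.8343; sample σ = √(87.8343/6) = 3.8261%
IR = r̄ / tracking error = -1.5286 / 3.8261 = -0.3995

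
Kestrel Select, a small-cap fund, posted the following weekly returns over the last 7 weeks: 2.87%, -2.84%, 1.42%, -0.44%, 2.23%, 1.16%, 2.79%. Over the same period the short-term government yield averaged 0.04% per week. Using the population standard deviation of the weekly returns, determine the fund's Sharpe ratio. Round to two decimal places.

μ = (2.87 − 2.84 + 1.42 − 0.44 + 2.23 + 1.16 + 2.79) / 7 = 1.0271%
Σ(r − μ)² = (2.87 − 1.0271)² + (-2.84 − 1.0271)² + … = 25.2299
σ = √[25.2299 / 7] = 1.8985%
Sharpe = (μ − rf) / σ = (1.0271 − 0.04) / 1.8985 = 0.9871 / 1.8985 = 0.5199

0.52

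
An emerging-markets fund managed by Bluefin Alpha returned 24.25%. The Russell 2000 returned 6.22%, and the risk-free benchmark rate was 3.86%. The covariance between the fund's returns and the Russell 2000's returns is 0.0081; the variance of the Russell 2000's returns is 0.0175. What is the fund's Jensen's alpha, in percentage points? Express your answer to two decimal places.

19.30

β = Cov / Var = 0.0081 / 0.0175 = 0.4629
E[R] = Rf + β(Rm − Rf) = 3.86% + 0.4629 × (6.22% − 3.86%) = 4.9524%
α = Rp − E[R] = 24.25% − 4.9524% = 19.2976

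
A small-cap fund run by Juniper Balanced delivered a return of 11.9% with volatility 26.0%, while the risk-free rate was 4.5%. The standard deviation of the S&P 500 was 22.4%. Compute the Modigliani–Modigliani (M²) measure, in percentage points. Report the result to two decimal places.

10.88

Sharpe = (Rp − Rf) / σp = (11.9% − 4.5%) / 26.0% = 0.2846
M² = Rf + Sharpe × σm = 4.5% + 0.2846 × 22.4% = 10.8750%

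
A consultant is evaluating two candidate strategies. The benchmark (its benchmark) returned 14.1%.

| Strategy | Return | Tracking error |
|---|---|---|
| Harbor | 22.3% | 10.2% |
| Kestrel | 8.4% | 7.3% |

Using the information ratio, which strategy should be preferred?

Harbor

Harbor: IR = (22.3% − 14.1%) / 10.2% = 0.804
Kestrel: IR = (8.4% − 14.1%) / 7.3% = -0.781
Highest: Harbor (0.804).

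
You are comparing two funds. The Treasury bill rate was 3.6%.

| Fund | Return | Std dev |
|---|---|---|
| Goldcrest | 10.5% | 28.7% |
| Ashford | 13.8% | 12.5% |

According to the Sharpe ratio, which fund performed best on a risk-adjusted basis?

Goldcrest: Sharpe ratio = (10.5% − 3.6%) / 28.7% = 0.240
Ashford: Sharpe ratio = (13.8% − 3.6%) / 12.5% = 0.816
Highest: Ashford (0.816).

Ashford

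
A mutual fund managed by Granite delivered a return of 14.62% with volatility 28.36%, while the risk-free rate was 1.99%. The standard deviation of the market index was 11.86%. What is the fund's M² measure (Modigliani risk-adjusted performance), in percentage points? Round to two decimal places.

Sharpe = (Rp − Rf) / σp = (14.62% − 1.99%) / 28.36% = 0.4453
M² = Rf + Sharpe × σm = 1.99% + 0.4453 × 11.86% = 7.2713%

7.27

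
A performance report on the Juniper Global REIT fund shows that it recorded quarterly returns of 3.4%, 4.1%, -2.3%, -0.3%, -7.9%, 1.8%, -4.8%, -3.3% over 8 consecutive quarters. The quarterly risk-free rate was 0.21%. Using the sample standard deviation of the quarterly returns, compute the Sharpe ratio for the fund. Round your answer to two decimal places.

r̄ = (3.4 + 4.1 − 2.3 − 0.3 − 7.9 + 1.8 − 4.8 − 3.3) / 8 = -1.1625%
Sample σ = √[Σ(r − r̄)² / 7] = √[122.5188 / 7] = √17.5027 = 4.1836%
Sharpe = (r̄ − rf) / σ = (-1.1625 − 0.21) / 4.1836 = -1.3725 / 4.1836 = -0.3281

-0.33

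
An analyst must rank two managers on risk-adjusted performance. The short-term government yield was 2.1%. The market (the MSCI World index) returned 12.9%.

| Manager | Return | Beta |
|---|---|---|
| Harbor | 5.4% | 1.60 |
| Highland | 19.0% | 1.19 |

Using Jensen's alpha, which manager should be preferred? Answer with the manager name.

Harbor: α = 5.4% − [2.1% + 1.60 × (12.9% − 2.1%)] = -13.980
Highland: α = 19.0% − [2.1% + 1.19 × (12.9% − 2.1%)] = 4.048
Highest: Highland (4.048).

Highland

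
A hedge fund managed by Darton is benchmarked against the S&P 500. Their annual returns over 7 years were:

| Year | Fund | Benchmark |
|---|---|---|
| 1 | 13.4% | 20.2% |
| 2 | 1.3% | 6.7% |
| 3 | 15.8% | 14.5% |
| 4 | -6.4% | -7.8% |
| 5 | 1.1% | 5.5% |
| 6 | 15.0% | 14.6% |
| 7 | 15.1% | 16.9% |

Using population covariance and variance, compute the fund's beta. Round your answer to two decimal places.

r̄p = 7.9000%,  r̄m = 10.0857%
Cov = Σ(rp − r̄p)(rm − r̄m) / 7 = 68.7014
Var(rm) = Σ(rm − r̄m)² / 7 = 77.2841
β = Cov / Var = 68.7014 / 77.2841 = 0.8889

0.89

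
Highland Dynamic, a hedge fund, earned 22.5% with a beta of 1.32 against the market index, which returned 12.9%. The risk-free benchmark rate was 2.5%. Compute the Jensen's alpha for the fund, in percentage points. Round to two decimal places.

6.27

CAPM expected return = Rf + β(Rm − Rf) = 2.5% + 1.32 × (12.9% − 2.5%) = 2.5 + 1.32 × 10.40 = 16.2280%
Jensen's α = Rp − E[R] = 22.5% − 16.2280% = 6.2720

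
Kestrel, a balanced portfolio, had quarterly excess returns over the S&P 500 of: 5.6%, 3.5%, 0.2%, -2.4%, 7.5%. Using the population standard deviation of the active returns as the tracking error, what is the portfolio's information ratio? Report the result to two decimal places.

r̄ = (5.6 + 3.5 + 0.2 − 2.4 + 7.5) / 5 = 2.8800%
Population std dev = √[64.1880 / 5] = 3.5830%
IR = r̄ / tracking error = 2.8800 / 3.5830 = 0.8038

0.80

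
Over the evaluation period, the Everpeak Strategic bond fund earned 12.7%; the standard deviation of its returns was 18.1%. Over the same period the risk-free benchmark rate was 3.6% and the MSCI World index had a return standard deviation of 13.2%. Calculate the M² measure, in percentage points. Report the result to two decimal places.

Sharpe = (Rp − Rf) / σp = (12.7% − 3.6%) / 18.1% = 0.5028
M² = Rf + Sharpe × σm = 3.6% + 0.5028 × 13.2% = 10.2370%

10.24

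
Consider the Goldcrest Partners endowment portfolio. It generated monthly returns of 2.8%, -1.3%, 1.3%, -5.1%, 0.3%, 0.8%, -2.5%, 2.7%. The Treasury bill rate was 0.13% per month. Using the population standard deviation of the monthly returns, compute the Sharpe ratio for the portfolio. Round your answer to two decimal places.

r̄ = (2.8 − 1.3 + 1.3 − 5.1 + 0.3 + 0.8 − 2.5 + 2.7) / 8 = -1.00 / 8 = -0.1250%
Population σ = √[Σ(r − r̄)² / 8] = √[51.3750 / 8] = √6.4219 = 2.5341%
Sharpe = (r̄ − rf) / σ = (-0.1250 − 0.13) / 2.5341 = -0.2550 / 2.5341 = -0.1006

-0.10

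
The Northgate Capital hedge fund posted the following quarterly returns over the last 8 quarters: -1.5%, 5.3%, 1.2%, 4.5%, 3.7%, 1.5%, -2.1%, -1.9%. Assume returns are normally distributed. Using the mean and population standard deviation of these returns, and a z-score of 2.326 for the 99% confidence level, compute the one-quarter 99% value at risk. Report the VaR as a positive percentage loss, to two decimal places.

μ = (-1.5 + 5.3 + 1.2 + 4.5 + 3.7 + 1.5 − 2.1 − 1.9) / 8 = 1.3375%
Σ(r − μ)² = (-1.5 − 1.3375)² + (5.3 − 1.3375)² + … = 61.6788
σ = √[61.6788 / 8] = 2.7767%
VaR = −(μ − z·σ) = −(1.3375 − 2.326 × 2.7767) = −(-5.1211) = 5.1211%

5.12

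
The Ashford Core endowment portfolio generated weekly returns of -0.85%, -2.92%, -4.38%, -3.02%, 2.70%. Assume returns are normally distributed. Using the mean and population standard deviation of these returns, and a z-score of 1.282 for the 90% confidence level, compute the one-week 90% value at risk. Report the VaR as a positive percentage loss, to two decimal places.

4.86

μ = (-0.85 − 2.92 − 4.38 − 3.02 + 2.7) / 5 = -1.6940%
Population σ = √[Σ(r − μ)² / 5] = √[30.4955 / 5] = √6.0991 = 2.4696%
VaR = −(μ − z·σ) = −(-1.6940 − 1.282 × 2.4696) = −(-4.8600) = 4.8600%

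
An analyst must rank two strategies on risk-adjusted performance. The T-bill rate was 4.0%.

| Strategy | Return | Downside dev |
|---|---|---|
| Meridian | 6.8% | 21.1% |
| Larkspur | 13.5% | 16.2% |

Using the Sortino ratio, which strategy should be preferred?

Meridian: Sortino ratio = (6.8% − 4.0%) / 21.1% = 0.133
Larkspur: Sortino ratio = (13.5% − 4.0%) / 16.2% = 0.586
Highest: Larkspur (0.586).

Larkspur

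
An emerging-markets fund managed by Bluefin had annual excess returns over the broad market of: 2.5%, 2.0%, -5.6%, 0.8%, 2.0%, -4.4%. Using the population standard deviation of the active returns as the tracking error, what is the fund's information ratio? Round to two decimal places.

-0.14

μ = (2.5 + 2 − 5.6 + 0.8 + 2 − 4.4) / 6 = -2.70 / 6 = -0.4500%
Population std dev = √[64.3950 / 6] = 3.2760%
IR = μ / tracking error = -0.4500 / 3.2760 = -0.1374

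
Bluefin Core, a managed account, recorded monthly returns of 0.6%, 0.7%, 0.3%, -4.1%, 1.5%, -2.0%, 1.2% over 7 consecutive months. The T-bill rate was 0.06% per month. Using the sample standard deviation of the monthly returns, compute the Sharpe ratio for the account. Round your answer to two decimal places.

r̄ = (0.6 + 0.7 + 0.3 − 4.1 + 1.5 − 2 + 1.2) / 7 = -1.80 / 7 = -0.2571%
Σ(r − r̄)² = 24.9771; sample σ = √(24.9771/6) = 2.0403%
Sharpe = (r̄ − rf) / σ = (-0.2571 − 0.06) / 2.0403 = -0.3171 / 2.0403 = -0.1554

-0.16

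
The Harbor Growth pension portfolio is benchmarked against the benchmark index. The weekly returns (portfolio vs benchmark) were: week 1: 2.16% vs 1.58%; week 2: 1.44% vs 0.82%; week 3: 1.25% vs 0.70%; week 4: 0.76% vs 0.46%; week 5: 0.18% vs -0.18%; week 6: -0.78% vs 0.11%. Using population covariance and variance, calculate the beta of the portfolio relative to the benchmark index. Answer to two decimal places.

r̄p = 0.8350%,  r̄m = 0.5817%
Cov = Σ(rp − r̄p)(rm − r̄m) / 6 = 0.4643
Var(rm) = Σ(rm − r̄m)² / 6 = 0.3141
β = Cov / Var = 0.4643 / 0.3141 = 1.4782

1.48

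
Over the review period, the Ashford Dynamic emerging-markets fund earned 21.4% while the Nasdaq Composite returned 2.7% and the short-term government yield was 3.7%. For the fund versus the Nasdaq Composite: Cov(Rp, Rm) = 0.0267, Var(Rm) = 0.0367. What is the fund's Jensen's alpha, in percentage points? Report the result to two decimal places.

β = Cov / Var = 0.0267 / 0.0367 = 0.7275
E[R] = Rf + β(Rm − Rf) = 3.7% + 0.7275 × (2.7% − 3.7%) = 2.9725%
α = Rp − E[R] = 21.4% − 2.9725% = 18.4275

18.43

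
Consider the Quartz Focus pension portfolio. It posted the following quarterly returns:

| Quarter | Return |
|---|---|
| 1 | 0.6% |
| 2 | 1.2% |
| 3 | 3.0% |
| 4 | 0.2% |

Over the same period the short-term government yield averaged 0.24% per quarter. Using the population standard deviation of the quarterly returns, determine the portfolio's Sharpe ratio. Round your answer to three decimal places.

Mean return r̄ = 5.00 / 4 = 1.2500%
Population σ = √[Σ(r − r̄)² / 4] = √[4.5900 / 4] = √1.1475 = 1.0712%
Sharpe = (r̄ − rf) / σ = (1.2500 − 0.24) / 1.0712 = 1.0100 / 1.0712 = 0.9429

0.943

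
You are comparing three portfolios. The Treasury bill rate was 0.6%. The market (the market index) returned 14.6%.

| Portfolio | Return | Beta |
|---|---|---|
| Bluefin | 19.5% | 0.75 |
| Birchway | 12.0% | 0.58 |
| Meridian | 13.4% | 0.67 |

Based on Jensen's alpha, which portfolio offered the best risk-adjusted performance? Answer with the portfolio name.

Bluefin

Bluefin: α = 19.5% − [0.6% + 0.75 × (14.6% − 0.6%)] = 8.400
Birchway: α = 12.0% − [0.6% + 0.58 × (14.6% − 0.6%)] = 3.280
Meridian: α = 13.4% − [0.6% + 0.67 × (14.6% − 0.6%)] = 3.420
Highest: Bluefin (8.400).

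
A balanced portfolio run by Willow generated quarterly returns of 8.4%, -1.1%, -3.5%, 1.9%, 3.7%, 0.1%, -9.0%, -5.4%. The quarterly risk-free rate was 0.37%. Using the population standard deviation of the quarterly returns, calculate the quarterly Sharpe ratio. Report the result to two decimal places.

-0.19

r̄ = (8.4 − 1.1 − 3.5 + 1.9 + 3.7 + 0.1 − 9 − 5.4) / 8 = -4.90 / 8 = -0.6125%
Σ(r − r̄)² = (8.4 − (-0.6125))² + (-1.1 − (-0.6125))² + (-3.5 − (-0.6125))² + … = 208.4888
population σ = √(208.4888 / 8) = √26.0611 = 5.1050%
Sharpe = (r̄ − rf) / σ = (-0.6125 − 0.37) / 5.1050 = -0.9825 / 5.1050 = -0.1925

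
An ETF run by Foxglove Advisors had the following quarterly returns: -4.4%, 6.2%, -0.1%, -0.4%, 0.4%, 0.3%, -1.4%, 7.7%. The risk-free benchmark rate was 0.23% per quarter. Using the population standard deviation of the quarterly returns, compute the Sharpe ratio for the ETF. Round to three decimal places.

0.217

r̄ = (-4.4 + 6.2 − 0.1 − 0.4 + 0.4 + 0.3 − 1.4 + 7.7) / 8 = 1.0375%
Σ(r − r̄)² = (-4.4 − 1.0375)² + (6.2 − 1.0375)² + … = 110.8588
population σ = √(110.8588 / 8) = √13.8574 = 3.7226%
Sharpe = (r̄ − rf) / σ = (1.0375 − 0.23) / 3.7226 = 0.8075 / 3.7226 = 0.2169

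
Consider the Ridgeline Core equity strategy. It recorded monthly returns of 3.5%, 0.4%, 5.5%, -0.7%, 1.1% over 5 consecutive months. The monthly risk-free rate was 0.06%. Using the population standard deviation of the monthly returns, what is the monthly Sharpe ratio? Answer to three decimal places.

r̄ = (3.5 + 0.4 + 5.5 − 0.7 + 1.1) / 5 = 9.80 / 5 = 1.9600%
Σ(r − r̄)² = (3.5 − 1.9600)² + (0.4 − 1.9600)² + (5.5 − 1.9600)² + … = 25.1520
σ = √[25.1520 / 5] = 2.2429%
Sharpe = (r̄ − rf) / σ = (1.9600 − 0.06) / 2.2429 = 1.9000 / 2.2429 = 0.8471

0.847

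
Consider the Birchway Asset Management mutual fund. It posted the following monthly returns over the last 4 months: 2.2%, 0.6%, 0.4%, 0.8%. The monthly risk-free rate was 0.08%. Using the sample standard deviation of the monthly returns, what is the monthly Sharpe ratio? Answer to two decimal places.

μ = (2.2 + 0.6 + 0.4 + 0.8) / 4 = 4.00 / 4 = 1.0000%
Sample std dev = √[2.0000 / 3] = 0.8165%
Sharpe = (μ − rf) / σ = (1.0000 − 0.08) / 0.8165 = 0.9200 / 0.8165 = 1.1268

1.13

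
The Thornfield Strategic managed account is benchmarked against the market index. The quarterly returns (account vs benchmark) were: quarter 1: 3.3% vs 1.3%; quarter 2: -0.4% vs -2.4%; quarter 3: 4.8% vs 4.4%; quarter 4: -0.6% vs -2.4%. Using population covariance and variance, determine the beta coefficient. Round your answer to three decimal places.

r̄p = 1.7750%,  r̄m = 0.2250%
Cov = Σ(rp − r̄p)(rm − r̄m) / 4 = 6.5531
Var(rm) = Σ(rm − r̄m)² / 4 = 8.0919
β = Cov / Var = 6.5531 / 8.0919 = 0.8098

0.810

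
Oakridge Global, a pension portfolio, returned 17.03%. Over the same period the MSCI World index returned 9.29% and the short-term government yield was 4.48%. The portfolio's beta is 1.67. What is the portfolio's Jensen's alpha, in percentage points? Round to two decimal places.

4.52

CAPM expected return = Rf + β(Rm − Rf) = 4.48% + 1.67 × (9.29% − 4.48%) = 4.48 + 1.67 × 4.81 = 12.5127%
Jensen's α = Rp − E[R] = 17.03% − 12.5127% = 4.5173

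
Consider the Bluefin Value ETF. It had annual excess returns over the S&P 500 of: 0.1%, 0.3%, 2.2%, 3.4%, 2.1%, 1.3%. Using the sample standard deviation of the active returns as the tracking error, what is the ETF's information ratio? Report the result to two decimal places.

μ = (0.1 + 0.3 + 2.2 + 3.4 + 2.1 + 1.3) / 6 = 1.5667%
Sample σ = √[Σ(r − μ)² / 5] = √[7.8733 / 5] = √1.5747 = 1.2549%
IR = μ / tracking error = 1.5667 / 1.2549 = 1.2485

1.25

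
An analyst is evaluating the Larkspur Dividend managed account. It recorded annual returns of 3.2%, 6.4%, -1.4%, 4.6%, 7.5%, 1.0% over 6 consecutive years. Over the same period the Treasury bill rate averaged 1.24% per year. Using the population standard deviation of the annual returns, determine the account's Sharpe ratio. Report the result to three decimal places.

0.756

Mean return μ = 21.30 / 6 = 3.5500%
Σ(r − μ)² = 55.9550; population σ = √(55.9550/6) = 3.0538%
Sharpe = (μ − rf) / σ = (3.5500 − 1.24) / 3.0538 = 2.3100 / 3.0538 = 0.7564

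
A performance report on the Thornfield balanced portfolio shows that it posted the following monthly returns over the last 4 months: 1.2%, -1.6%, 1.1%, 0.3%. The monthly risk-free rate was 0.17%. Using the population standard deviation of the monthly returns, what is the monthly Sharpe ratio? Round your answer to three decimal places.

Mean return r̄ = 1.00 / 4 = 0.2500%
Population σ = √[Σ(r − r̄)² / 4] = √[5.0500 / 4] = √1.2625 = 1.1236%
Sharpe = (r̄ − rf) / σ = (0.2500 − 0.17) / 1.1236 = 0.0800 / 1.1236 = 0.0712

0.071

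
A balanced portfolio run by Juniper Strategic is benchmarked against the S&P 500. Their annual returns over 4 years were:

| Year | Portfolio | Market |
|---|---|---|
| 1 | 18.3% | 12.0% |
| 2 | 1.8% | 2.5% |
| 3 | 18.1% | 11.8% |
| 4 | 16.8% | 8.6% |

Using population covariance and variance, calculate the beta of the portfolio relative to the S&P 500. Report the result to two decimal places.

1.74

r̄p = 13.7500%,  r̄m = 8.7250%
Cov = Σ(rp − r̄p)(rm − r̄m) / 4 = 25.5713
Var(rm) = Σ(rm − r̄m)² / 4 = 14.7369
β = Cov / Var = 25.5713 / 14.7369 = 1.7352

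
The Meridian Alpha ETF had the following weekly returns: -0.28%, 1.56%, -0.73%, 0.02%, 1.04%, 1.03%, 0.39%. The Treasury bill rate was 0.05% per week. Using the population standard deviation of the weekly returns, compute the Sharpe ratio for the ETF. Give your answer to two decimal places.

0.50

r̄ = (-0.28 + 1.56 − 0.73 + 0.02 + 1.04 + 1.03 + 0.39) / 7 = 0.4329%
Σ(r − r̄)² = (-0.28 − 0.4329)² + (1.56 − 0.4329)² + (-0.73 − 0.4329)² + … = 4.0283
population σ = √(4.0283 / 7) = √0.5755 = 0.7586%
Sharpe = (r̄ − rf) / σ = (0.4329 − 0.05) / 0.7586 = 0.3829 / 0.7586 = 0.5047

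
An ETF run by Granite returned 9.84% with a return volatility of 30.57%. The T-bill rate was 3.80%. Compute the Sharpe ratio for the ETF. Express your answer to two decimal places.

Sharpe = (Rp − Rf) / σp = (9.84% − 3.80%) / 30.57% = 6.04% / 30.57% = 0.1976

0.20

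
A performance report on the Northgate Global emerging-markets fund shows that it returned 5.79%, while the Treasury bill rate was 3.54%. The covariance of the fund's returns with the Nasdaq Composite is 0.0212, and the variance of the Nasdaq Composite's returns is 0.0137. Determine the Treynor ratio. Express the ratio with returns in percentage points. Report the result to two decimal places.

1.45

β = Cov / Var = 0.0212 / 0.0137 = 1.5474
Treynor = (Rp − Rf) / β = (5.79% − 3.54%) / 1.5474 = 2.25 / 1.5474 = 1.4541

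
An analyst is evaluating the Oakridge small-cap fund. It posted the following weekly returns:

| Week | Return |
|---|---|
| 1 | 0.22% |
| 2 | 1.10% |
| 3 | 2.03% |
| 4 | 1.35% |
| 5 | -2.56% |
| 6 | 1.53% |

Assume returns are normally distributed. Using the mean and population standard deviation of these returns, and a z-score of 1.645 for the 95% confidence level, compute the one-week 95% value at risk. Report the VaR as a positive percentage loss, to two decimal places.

1.89

r̄ = (0.22 + 1.1 + 2.03 + 1.35 − 2.56 + 1.53) / 6 = 0.6117%
Population std dev = √[13.8515 / 6] = 1.5194%
VaR = −(r̄ − z·σ) = −(0.6117 − 1.645 × 1.5194) = −(-1.8877) = 1.8877%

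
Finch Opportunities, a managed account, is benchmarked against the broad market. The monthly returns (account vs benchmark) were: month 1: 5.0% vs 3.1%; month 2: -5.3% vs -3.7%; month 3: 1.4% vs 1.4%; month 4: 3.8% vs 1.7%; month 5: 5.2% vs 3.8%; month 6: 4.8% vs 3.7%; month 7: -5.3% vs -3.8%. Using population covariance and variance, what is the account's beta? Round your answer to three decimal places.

r̄p = 1.3714%,  r̄m = 0.8857%
Cov = Σ(rp − r̄p)(rm − r̄m) / 7 = 13.2410
Var(rm) = Σ(rm − r̄m)² / 7 = 9.3184
β = Cov / Var = 13.2410 / 9.3184 = 1.4210

1.421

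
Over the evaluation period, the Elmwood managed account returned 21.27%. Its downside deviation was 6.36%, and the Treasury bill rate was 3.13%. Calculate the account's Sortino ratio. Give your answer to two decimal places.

2.85

Sortino = (Rp − Rf) / σd = (21.27% − 3.13%) / 6.36% = 18.14% / 6.36% = 2.8522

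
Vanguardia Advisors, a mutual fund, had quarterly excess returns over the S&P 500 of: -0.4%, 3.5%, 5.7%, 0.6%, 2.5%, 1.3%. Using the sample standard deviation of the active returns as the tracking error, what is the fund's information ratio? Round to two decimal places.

r̄ = (-0.4 + 3.5 + 5.7 + 0.6 + 2.5 + 1.3) / 6 = 13.20 / 6 = 2.2000%
Sample σ = √[Σ(r − r̄)² / 5] = √[24.1600 / 5] = √4.8320 = 2.1982%
IR = r̄ / tracking error = 2.2000 / 2.1982 = 1.0008

1.00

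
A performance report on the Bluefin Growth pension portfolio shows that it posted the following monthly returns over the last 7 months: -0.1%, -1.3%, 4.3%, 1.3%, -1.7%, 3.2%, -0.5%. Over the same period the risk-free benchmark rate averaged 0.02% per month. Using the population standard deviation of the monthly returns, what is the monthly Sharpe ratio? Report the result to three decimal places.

0.341

μ = (-0.1 − 1.3 + 4.3 + 1.3 − 1.7 + 3.2 − 0.5) / 7 = 5.20 / 7 = 0.7429%
Population std dev = √[31.3971 / 7] = 2.1179%
Sharpe = (μ − rf) / σ = (0.7429 − 0.02) / 2.1179 = 0.7229 / 2.1179 = 0.3413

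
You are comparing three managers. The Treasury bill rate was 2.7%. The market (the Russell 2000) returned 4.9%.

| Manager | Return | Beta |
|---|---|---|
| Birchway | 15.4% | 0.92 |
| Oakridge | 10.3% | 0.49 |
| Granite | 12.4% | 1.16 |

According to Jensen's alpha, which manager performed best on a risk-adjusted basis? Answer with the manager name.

Birchway: α = 15.4% − [2.7% + 0.92 × (4.9% − 2.7%)] = 10.676
Oakridge: α = 10.3% − [2.7% + 0.49 × (4.9% − 2.7%)] = 6.522
Granite: α = 12.4% − [2.7% + 1.16 × (4.9% − 2.7%)] = 7.148
Highest: Birchway (10.676).

Birchway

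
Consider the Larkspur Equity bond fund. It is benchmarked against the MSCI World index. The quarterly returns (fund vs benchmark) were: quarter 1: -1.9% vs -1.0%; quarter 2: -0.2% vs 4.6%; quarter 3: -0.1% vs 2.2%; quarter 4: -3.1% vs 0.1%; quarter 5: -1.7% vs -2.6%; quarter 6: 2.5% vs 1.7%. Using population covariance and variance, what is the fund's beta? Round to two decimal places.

0.40

r̄p = -0.7500%,  r̄m = 0.8333%
Cov = Σ(rp − r̄p)(rm − r̄m) / 6 = 2.1450
Var(rm) = Σ(rm − r̄m)² / 6 = 5.4156
β = Cov / Var = 2.1450 / 5.4156 = 0.3961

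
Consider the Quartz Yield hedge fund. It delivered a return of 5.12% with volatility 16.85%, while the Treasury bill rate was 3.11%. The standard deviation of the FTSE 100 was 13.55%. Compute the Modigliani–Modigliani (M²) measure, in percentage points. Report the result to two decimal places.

Sharpe = (Rp − Rf) / σp = (5.12% − 3.11%) / 16.85% = 0.1193
M² = Rf + Sharpe × σm = 3.11% + 0.1193 × 13.55% = 4.7265%

4.73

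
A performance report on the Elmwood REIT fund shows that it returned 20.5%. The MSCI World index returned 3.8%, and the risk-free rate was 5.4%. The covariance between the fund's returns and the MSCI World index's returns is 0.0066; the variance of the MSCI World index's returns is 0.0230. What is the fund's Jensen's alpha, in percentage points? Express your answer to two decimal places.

15.56

β = Cov / Var = 0.0066 / 0.0230 = 0.2870
E[R] = Rf + β(Rm − Rf) = 5.4% + 0.2870 × (3.8% − 5.4%) = 4.9408%
α = Rp − E[R] = 20.5% − 4.9408% = 15.5592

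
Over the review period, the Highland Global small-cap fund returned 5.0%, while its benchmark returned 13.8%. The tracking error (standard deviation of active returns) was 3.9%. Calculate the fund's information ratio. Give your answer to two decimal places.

IR = (Rp − Rb) / TE = (5.0% − 13.8%) / 3.9% = -8.80% / 3.9% = -2.2564

-2.26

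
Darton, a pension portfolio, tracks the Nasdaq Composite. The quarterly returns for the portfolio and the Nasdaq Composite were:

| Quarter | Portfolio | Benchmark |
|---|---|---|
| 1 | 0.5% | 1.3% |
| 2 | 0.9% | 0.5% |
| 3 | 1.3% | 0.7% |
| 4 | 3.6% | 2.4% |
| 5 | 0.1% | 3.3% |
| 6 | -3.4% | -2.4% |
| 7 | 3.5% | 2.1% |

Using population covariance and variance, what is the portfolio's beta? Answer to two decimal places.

0.94

r̄p = 0.9286%,  r̄m = 1.1286%
Cov = Σ(rp − r̄p)(rm − r̄m) / 7 = 2.7363
Var(rm) = Σ(rm − r̄m)² / 7 = 2.9049
β = Cov / Var = 2.7363 / 2.9049 = 0.9420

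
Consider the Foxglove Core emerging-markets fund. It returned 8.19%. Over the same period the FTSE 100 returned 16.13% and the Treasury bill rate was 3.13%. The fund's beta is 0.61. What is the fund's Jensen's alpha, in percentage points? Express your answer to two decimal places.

CAPM expected return = Rf + β(Rm − Rf) = 3.13% + 0.61 × (16.13% − 3.13%) = 3.13 + 0.61 × 13.00 = 11.0600%
Jensen's α = Rp − E[R] = 8.19% − 11.0600% = -2.8700

-2.87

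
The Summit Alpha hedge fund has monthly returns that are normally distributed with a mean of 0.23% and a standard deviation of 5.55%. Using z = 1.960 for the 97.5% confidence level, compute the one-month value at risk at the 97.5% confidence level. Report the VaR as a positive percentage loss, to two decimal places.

10.65

VaR (as % loss) = −(μ − z·σ) = −(0.23% − 1.960 × 5.55%) = −(-10.6480%) = 10.6480%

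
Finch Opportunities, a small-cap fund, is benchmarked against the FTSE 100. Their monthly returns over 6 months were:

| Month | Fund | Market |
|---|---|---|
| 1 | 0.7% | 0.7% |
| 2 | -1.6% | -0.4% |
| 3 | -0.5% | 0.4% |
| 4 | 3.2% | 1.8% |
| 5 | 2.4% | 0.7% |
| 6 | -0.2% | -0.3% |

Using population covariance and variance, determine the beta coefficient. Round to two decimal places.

r̄p = 0.6667%,  r̄m = 0.4833%
Cov = Σ(rp − r̄p)(rm − r̄m) / 6 = 1.0828
Var(rm) = Σ(rm − r̄m)² / 6 = 0.5381
β = Cov / Var = 1.0828 / 0.5381 = 2.0123

2.01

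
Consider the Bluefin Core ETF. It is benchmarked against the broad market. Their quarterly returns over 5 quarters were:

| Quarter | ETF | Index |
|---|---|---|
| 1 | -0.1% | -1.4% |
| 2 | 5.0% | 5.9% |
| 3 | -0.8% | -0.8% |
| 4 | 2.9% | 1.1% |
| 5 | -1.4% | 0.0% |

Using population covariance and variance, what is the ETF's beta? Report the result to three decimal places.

0.826

r̄p = 1.1200%,  r̄m = 0.9600%
Cov = Σ(rp − r̄p)(rm − r̄m) / 5 = 5.6188
Var(rm) = Σ(rm − r̄m)² / 5 = 6.8024
β = Cov / Var = 5.6188 / 6.8024 = 0.8260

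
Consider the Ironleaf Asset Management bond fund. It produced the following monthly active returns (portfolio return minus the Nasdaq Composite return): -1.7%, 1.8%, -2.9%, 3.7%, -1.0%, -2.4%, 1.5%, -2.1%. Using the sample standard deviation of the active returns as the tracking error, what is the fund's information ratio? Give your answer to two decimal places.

r̄ = (-1.7 + 1.8 − 2.9 + 3.7 − 1 − 2.4 + 1.5 − 2.1) / 8 = -3.10 / 8 = -0.3875%
Sample σ = √[Σ(r − r̄)² / 7] = √[40.4488 / 7] = √5.7784 = 2.4038%
IR = r̄ / tracking error = -0.3875 / 2.4038 = -0.1612

-0.16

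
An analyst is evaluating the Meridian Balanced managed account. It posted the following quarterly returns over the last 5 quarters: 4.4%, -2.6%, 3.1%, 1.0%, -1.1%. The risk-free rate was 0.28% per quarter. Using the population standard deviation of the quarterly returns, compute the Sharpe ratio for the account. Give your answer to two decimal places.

r̄ = (4.4 − 2.6 + 3.1 + 1 − 1.1) / 5 = 0.9600%
Σ(r − r̄)² = (4.4 − 0.9600)² + (-2.6 − 0.9600)² + (3.1 − 0.9600)² + … = 33.3320
σ = √[33.3320 / 5] = 2.5819%
Sharpe = (r̄ − rf) / σ = (0.9600 − 0.28) / 2.5819 = 0.6800 / 2.5819 = 0.2634

0.26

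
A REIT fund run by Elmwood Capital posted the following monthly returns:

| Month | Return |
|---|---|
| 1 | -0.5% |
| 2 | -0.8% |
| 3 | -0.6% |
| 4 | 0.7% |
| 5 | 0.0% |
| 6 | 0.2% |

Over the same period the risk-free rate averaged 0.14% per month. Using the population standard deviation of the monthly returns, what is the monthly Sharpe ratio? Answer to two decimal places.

-0.59

μ = (-0.5 − 0.8 − 0.6 + 0.7 + 0 + 0.2) / 6 = -1.00 / 6 = -0.1667%
Σ(r − μ)² = 1.6133; population σ = √(1.6133/6) = 0.5185%
Sharpe = (μ − rf) / σ = (-0.1667 − 0.14) / 0.5185 = -0.3067 / 0.5185 = -0.5915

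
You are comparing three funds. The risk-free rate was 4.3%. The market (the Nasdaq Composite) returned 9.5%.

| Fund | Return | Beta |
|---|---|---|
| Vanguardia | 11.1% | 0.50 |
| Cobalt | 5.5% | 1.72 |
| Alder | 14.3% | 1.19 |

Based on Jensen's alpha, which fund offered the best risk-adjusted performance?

Vanguardia: α = 11.1% − [4.3% + 0.50 × (9.5% − 4.3%)] = 4.200
Cobalt: α = 5.5% − [4.3% + 1.72 × (9.5% − 4.3%)] = -7.744
Alder: α = 14.3% − [4.3% + 1.19 × (9.5% − 4.3%)] = 3.812
Highest: Vanguardia (4.200).

Vanguardia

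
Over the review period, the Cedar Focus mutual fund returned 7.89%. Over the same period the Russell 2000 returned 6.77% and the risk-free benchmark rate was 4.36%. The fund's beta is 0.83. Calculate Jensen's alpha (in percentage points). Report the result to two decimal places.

1.53

CAPM expected return = Rf + β(Rm − Rf) = 4.36% + 0.83 × (6.77% − 4.36%) = 4.36 + 0.83 × 2.41 = 6.3603%
Jensen's α = Rp − E[R] = 7.89% − 6.3603% = 1.5297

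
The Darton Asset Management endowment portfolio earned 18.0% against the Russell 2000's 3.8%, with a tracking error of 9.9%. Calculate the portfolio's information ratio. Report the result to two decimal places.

1.43

IR = (Rp − Rb) / TE = (18.0% − 3.8%) / 9.9% = 14.20% / 9.9% = 1.4343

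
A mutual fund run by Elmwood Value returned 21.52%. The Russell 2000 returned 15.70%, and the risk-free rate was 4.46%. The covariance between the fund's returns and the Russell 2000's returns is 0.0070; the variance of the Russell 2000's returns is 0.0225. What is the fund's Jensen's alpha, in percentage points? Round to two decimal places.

β = Cov / Var = 0.0070 / 0.0225 = 0.3111
E[R] = Rf + β(Rm − Rf) = 4.46% + 0.3111 × (15.70% − 4.46%) = 7.9568%
α = Rp − E[R] = 21.52% − 7.9568% = 13.5632

13.56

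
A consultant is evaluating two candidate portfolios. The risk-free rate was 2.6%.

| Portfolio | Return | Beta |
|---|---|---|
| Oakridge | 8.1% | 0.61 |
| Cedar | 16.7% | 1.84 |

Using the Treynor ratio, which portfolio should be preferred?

Oakridge

Oakridge: Treynor = (8.1% − 2.6%) / 0.61 = 9.016
Cedar: Treynor = (16.7% − 2.6%) / 1.84 = 7.663
Highest: Oakridge (9.016).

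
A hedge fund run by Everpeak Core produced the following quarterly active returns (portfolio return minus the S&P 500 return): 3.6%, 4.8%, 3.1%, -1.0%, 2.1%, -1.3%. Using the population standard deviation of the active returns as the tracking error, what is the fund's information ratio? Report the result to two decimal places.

0.82

μ = (3.6 + 4.8 + 3.1 − 1 + 2.1 − 1.3) / 6 = 1.8833%
Σ(r − μ)² = (3.6 − 1.8833)² + (4.8 − 1.8833)² + (3.1 − 1.8833)² + … = 31.4283
σ = √[31.4283 / 6] = 2.2887%
IR = μ / tracking error = 1.8833 / 2.2887 = 0.8229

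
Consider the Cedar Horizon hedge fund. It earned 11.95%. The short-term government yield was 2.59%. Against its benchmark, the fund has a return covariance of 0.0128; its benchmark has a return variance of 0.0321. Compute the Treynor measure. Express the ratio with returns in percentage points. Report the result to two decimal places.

β = Cov / Var = 0.0128 / 0.0321 = 0.3988
Treynor = (Rp − Rf) / β = (11.95% − 2.59%) / 0.3988 = 9.36 / 0.3988 = 23.4704

23.47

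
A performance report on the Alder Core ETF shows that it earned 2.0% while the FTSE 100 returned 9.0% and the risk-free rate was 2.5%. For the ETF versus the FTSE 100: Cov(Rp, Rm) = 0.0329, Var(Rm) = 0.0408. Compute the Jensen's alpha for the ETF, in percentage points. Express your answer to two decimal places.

-5.74

β = Cov / Var = 0.0329 / 0.0408 = 0.8064
E[R] = Rf + β(Rm − Rf) = 2.5% + 0.8064 × (9.0% − 2.5%) = 7.7416%
α = Rp − E[R] = 2.0% − 7.7416% = -5.7416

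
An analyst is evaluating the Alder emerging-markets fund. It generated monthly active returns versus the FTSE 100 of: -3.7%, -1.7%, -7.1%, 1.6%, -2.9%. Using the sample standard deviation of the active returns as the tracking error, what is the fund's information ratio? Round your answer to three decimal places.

r̄ = (-3.7 − 1.7 − 7.1 + 1.6 − 2.9) / 5 = -2.7600%
Σ(r − r̄)² = (-3.7 − (-2.7600))² + (-1.7 − (-2.7600))² + (-7.1 − (-2.7600))² + … = 39.8720
σ = √[39.8720 / 4] = 3.1572%
IR = r̄ / tracking error = -2.7600 / 3.1572 = -0.8742

-0.874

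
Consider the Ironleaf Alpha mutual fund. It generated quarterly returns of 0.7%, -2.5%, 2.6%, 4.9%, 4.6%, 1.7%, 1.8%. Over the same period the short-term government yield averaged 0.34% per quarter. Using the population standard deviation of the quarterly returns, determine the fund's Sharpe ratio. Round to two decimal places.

r̄ = (0.7 − 2.5 + 2.6 + 4.9 + 4.6 + 1.7 + 1.8) / 7 = 13.80 / 7 = 1.9714%
Σ(r − r̄)² = (0.7 − 1.9714)² + (-2.5 − 1.9714)² + … = 37.5943
σ = √[37.5943 / 7] = 2.3175%
Sharpe = (r̄ − rf) / σ = (1.9714 − 0.34) / 2.3175 = 1.6314 / 2.3175 = 0.7039

0.70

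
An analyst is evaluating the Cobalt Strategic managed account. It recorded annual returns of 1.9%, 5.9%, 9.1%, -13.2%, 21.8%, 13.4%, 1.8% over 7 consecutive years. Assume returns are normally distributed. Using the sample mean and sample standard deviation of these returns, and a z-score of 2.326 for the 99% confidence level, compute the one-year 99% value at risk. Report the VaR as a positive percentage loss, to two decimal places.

19.61

r̄ = (1.9 + 5.9 + 9.1 − 13.2 + 21.8 + 13.4 + 1.8) / 7 = 5.8143%
Σ(r − r̄)² = 716.8686; sample σ = √(716.8686/6) = 10.9306%
VaR = −(r̄ − z·σ) = −(5.8143 − 2.326 × 10.9306) = −(-19.6103) = 19.6103%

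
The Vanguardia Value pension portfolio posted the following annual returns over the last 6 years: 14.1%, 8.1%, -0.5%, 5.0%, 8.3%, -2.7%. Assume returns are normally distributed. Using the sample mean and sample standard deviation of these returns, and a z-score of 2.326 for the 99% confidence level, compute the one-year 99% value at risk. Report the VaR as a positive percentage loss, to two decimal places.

Mean return r̄ = 32.30 / 6 = 5.3833%
Σ(r − r̄)² = (14.1 − 5.3833)² + (8.1 − 5.3833)² + (-0.5 − 5.3833)² + … = 191.9683
sample σ = √(191.9683 / 5) = √38.3937 = 6.1963%
VaR = −(r̄ − z·σ) = −(5.3833 − 2.326 × 6.1963) = −(-9.0293) = 9.0293%

9.03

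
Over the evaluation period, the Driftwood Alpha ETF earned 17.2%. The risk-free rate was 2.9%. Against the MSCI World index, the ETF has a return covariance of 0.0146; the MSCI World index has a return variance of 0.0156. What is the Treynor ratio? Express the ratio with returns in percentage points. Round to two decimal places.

β = Cov / Var = 0.0146 / 0.0156 = 0.9359
Treynor = (Rp − Rf) / β = (17.2% − 2.9%) / 0.9359 = 14.30 / 0.9359 = 15.2794

15.28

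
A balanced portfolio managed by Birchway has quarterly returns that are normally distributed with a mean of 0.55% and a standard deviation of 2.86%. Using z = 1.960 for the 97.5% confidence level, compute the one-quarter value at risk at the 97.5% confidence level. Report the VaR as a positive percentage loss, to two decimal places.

5.06

VaR (as % loss) = −(μ − z·σ) = −(0.55% − 1.960 × 2.86%) = −(-5.0556%) = 5.0556%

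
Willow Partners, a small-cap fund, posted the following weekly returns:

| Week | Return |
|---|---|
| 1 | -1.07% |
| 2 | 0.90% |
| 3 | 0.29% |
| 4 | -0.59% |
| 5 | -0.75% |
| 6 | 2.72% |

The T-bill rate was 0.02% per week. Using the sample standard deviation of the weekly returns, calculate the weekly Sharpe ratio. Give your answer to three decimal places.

Mean return μ = 1.500 / 6 = 0.2500%
Sample σ = √[Σ(r − μ)² / 5] = √[9.9730 / 5] = √1.9946 = 1.4123%
Sharpe = (μ − rf) / σ = (0.2500 − 0.02) / 1.4123 = 0.2300 / 1.4123 = 0.1629

0.163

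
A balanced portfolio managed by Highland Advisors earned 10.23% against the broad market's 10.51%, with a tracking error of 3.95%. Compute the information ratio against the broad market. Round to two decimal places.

IR = (Rp − Rb) / TE = (10.23% − 10.51%) / 3.95% = -0.28% / 3.95% = -0.0709

-0.07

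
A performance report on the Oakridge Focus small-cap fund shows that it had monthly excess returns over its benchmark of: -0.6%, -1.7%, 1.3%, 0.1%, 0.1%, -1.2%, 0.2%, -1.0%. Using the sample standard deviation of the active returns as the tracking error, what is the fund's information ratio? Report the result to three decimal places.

-0.364

Mean return r̄ = -2.80 / 8 = -0.3500%
Sample std dev = √[6.4600 / 7] = 0.9607%
IR = r̄ / tracking error = -0.3500 / 0.9607 = -0.3643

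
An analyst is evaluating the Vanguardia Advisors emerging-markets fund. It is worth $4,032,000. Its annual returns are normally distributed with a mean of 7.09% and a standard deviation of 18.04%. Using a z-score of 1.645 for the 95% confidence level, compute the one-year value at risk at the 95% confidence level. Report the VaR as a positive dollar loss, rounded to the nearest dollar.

Return at the 95% tail: μ − z·σ = 7.09% − 1.645 × 18.04% = 7.09 − 29.6758 = -22.5858%
VaR = −(-22.5858%) × $4,032,000 = 22.5858% × $4,032,000 = $910,659

$910,659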